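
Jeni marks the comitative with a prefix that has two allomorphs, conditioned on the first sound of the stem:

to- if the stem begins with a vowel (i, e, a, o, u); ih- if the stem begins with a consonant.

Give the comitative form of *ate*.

*ate* — first sound /a/ (a vowel) → to- → *toate*.

toate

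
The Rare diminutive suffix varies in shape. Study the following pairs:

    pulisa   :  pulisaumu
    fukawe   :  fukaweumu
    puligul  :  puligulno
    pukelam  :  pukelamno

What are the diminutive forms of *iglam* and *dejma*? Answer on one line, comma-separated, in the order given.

iglamno, dejmaumu

The alternation tracks the final sound of the stem — -no when the stem ends in a consonant (*puligul*, *pukelam*); -umu when the stem ends in a vowel (*pulisa*, *fukawe*).
Since the final sound of *iglam* is /m/ (a consonant), it takes -no, giving *iglamno*.
The final sound of *dejma* is /a/, which is a vowel, so the suffix is -umu, giving *dejmaumu*.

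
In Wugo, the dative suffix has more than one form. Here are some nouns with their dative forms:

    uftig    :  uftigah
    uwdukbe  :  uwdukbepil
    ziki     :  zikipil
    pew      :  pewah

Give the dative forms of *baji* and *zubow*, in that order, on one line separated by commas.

bajipil, zubowah

Looking at the final sound of each stem: -ah when the stem ends in a consonant (*uftig*, *pew*); -pil when the stem ends in a vowel (*uwdukbe*, *ziki*).
The final sound of *baji* is /i/, which is a vowel, so the suffix is -pil, giving *bajipil*.
The final sound of *zubow* is /w/, which is a consonant, so the suffix is -ah, giving *zubowah*.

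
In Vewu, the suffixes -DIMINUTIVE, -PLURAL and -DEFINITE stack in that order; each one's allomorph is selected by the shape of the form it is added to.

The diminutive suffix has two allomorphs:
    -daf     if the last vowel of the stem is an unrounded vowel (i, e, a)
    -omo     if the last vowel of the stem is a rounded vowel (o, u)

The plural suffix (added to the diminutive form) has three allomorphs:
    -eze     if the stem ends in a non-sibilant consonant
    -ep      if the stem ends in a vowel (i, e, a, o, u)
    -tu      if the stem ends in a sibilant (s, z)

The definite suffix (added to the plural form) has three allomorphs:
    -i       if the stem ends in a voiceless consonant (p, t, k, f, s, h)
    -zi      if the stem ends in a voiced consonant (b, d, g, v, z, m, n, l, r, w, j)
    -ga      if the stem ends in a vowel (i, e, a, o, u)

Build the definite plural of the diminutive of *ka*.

*ka*: last vowel = /a/, an unrounded vowel → -daf → *kadaf*.
The diminutive form *kadaf*: final sound = /f/, a non-sibilant consonant → -eze → *kadafeze*.
Since the final sound of the plural form *kadafeze* is /e/ (a vowel), it takes -ga, giving *kadafezega*.

kadafezega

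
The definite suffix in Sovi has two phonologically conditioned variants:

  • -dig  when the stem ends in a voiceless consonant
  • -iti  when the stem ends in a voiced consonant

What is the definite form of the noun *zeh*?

*zeh* — final consonant /h/ (voiceless) → -dig → *zehdig*.

zehdig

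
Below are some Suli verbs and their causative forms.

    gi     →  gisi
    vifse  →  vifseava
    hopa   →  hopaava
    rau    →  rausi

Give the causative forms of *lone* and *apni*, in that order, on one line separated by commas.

The pattern is height harmony: -si when the last vowel of the stem is a high vowel (*gi*, *rau*); -ava when the last vowel of the stem is a non-high vowel (*vifse*, *hopa*).
The last vowel of *lone* is /e/, which is a non-high vowel, so the suffix is -ava, giving *loneava*.
*apni*: last vowel = /i/, a high vowel → -si → *apnisi*.

loneava, apnisi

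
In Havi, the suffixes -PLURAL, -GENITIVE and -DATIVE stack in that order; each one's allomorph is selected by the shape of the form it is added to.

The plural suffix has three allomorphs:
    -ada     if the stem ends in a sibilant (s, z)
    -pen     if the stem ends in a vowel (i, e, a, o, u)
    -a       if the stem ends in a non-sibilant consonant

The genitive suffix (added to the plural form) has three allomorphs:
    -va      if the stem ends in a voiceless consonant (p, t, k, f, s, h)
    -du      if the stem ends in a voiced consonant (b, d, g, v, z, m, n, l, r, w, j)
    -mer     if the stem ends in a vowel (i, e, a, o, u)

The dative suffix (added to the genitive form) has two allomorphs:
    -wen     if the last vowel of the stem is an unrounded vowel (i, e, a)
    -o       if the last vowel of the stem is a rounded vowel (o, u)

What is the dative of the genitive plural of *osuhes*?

osuhesadamerwen

Since the final sound of *osuhes* is /s/ (a sibilant), it takes -ada, giving *osuhesada*.
The final sound of the plural form *osuhesada* is /a/, which is a vowel, so the genitive suffix is -mer, giving *osuhesadamer*.
Since the last vowel of the genitive form *osuhesadamer* is /e/ (an unrounded vowel), it takes -wen, giving *osuhesadamerwen*.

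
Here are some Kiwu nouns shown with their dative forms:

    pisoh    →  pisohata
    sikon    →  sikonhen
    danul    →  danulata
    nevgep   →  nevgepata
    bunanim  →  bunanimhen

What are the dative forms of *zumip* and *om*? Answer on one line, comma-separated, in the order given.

zumipata, omhen

Looking at the final consonant of each stem: -hen when the stem ends in a nasal (*sikon*, *bunanim*); -ata when the stem ends in a non-nasal consonant (*pisoh*, *danul*, *nevgep*).
The final consonant of *zumip* is /p/, which is non-nasal, so the suffix is -ata, giving *zumipata*.
The final consonant of *om* is /m/, which is a nasal, so the suffix is -hen, giving *omhen*.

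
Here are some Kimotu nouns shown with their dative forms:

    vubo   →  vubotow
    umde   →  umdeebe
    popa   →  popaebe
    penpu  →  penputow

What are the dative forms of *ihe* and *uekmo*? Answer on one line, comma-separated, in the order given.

iheebe, uekmotow

The pattern is rounding harmony: -tow when the last vowel of the stem is a rounded vowel (*vubo*, *penpu*); -ebe when the last vowel of the stem is an unrounded vowel (*umde*, *popa*).
The last vowel of *ihe* is /e/, which is an unrounded vowel, so the suffix is -ebe, giving *iheebe*.
*uekmo* — last vowel /o/ (a rounded vowel) → -tow → *uekmotow*.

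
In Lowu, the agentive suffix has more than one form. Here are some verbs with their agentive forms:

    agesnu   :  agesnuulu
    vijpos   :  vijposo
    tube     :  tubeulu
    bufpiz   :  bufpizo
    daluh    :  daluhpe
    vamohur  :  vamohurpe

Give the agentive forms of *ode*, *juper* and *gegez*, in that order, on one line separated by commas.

odeulu, juperpe, gegezo

The suffix is conditioned by the final sound: -o when the stem ends in a sibilant (*vijpos*, *bufpiz*); -pe when the stem ends in a non-sibilant consonant (*daluh*, *vamohur*); -ulu when the stem ends in a vowel (*agesnu*, *tube*).
The final sound of *ode* is /e/, which is a vowel, so the suffix is -ulu, giving *odeulu*.
*juper* — final sound /r/ (a non-sibilant consonant) → -pe → *juperpe*.
*gegez*: final sound = /z/, a sibilant → -o → *gegezo*.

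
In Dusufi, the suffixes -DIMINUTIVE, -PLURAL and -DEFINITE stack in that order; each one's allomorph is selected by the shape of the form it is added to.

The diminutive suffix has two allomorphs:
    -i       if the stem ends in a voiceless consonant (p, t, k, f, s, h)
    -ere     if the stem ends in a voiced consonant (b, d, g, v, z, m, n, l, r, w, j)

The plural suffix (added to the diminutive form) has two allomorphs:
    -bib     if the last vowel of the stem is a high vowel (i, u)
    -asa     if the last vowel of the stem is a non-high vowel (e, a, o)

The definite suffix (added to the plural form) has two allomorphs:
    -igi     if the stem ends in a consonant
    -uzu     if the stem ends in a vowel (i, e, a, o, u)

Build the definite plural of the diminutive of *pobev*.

*pobev*: final consonant = /v/, voiced → -ere → *pobevere*.
The diminutive form *pobevere*: last vowel = /e/, a non-high vowel → -asa → *pobevereasa*.
The plural form *pobevereasa* — final sound /a/ (a vowel) → -uzu → *pobevereasauzu*.

pobevereasauzu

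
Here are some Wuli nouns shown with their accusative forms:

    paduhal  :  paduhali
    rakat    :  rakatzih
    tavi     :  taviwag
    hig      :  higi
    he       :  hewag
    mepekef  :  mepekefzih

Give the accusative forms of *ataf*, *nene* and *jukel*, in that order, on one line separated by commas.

atafzih, nenewag, jukeli

The alternation tracks the final sound of the stem — -zih when the stem ends in a voiceless consonant (*rakat*, *mepekef*); -i when the stem ends in a voiced consonant (*paduhal*, *hig*); -wag when the stem ends in a vowel (*tavi*, *he*).
The final sound of *ataf* is /f/, which is a voiceless consonant, so the suffix is -zih, giving *atafzih*.
*nene*: final sound = /e/, a vowel → -wag → *nenewag*.
Since the final sound of *jukel* is /l/ (a voiced consonant), it takes -i, giving *jukeli*.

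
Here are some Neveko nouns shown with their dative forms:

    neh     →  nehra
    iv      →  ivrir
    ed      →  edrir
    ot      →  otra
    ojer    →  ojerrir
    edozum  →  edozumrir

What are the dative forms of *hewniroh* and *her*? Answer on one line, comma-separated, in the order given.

hewnirohra, herrir

Looking at the final consonant of each stem: -ra when the stem ends in a voiceless consonant (*neh*, *ot*); -rir when the stem ends in a voiced consonant (*iv*, *ed*, *ojer*, *edozum*).
*hewniroh* — final consonant /h/ (voiceless) → -ra → *hewnirohra*.
Since the final consonant of *her* is /r/ (voiced), it takes -rir, giving *herrir*.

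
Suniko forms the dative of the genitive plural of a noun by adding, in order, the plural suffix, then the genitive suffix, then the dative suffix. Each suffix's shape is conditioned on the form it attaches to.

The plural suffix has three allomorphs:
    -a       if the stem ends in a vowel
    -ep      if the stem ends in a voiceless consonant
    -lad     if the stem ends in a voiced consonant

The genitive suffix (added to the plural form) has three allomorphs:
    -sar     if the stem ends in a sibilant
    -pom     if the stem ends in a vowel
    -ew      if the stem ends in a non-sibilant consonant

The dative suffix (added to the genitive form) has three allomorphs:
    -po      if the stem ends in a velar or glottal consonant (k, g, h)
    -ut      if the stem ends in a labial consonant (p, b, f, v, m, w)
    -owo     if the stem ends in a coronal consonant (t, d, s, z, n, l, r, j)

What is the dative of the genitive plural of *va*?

vaapomut

*va* — final sound /a/ (a vowel) → -a → *vaa*.
The plural form *vaa*: final sound = /a/, a vowel → -pom → *vaapom*.
Since the final consonant of the genitive form *vaapom* is /m/ (labial), it takes -ut, giving *vaapomut*.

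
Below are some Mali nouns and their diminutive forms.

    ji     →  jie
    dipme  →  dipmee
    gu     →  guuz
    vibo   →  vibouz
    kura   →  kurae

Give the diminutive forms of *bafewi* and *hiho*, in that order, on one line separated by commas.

The pattern is rounding harmony: -uz when the last vowel of the stem is a rounded vowel (*gu*, *vibo*); -e when the last vowel of the stem is an unrounded vowel (*ji*, *dipme*, *kura*).
*bafewi*: last vowel = /i/, an unrounded vowel → -e → *bafewie*.
*hiho*: last vowel = /o/, a rounded vowel → -uz → *hihouz*.

bafewie, hihouz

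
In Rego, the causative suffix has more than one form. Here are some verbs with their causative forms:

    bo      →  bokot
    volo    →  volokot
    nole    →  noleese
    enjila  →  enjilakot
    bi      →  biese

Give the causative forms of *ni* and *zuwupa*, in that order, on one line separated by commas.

The suffix is conditioned by the last vowel: -ese when the last vowel of the stem is a front vowel (*nole*, *bi*); -kot when the last vowel of the stem is a back vowel (*bo*, *volo*, *enjila*).
Since the last vowel of *ni* is /i/ (a front vowel), it takes -ese, giving *niese*.
*zuwupa* — last vowel /a/ (a back vowel) → -kot → *zuwupakot*.

niese, zuwupakot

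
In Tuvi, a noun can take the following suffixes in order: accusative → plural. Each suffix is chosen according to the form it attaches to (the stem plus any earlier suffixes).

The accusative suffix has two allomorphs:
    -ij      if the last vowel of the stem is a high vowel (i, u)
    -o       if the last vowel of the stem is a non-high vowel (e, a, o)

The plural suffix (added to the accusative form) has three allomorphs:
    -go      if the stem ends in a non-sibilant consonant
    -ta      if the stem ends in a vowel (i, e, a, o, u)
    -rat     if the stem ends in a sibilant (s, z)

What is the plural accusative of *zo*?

zoota

The last vowel of *zo* is /o/, which is a non-high vowel, so the accusative suffix is -o, giving *zoo*.
The accusative form *zoo* — final sound /o/ (a vowel) → -ta → *zoota*.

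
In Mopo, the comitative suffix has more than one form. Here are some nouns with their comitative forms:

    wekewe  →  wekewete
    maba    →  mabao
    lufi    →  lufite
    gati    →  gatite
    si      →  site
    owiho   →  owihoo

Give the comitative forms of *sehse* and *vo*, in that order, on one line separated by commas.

Looking at the last vowel of each stem: -te when the last vowel of the stem is a front vowel (*wekewe*, *lufi*, *gati*, *si*); -o when the last vowel of the stem is a back vowel (*maba*, *owiho*).
The last vowel of *sehse* is /e/, which is a front vowel, so the suffix is -te, giving *sehsete*.
The last vowel of *vo* is /o/, which is a back vowel, so the suffix is -o, giving *voo*.

sehsete, voo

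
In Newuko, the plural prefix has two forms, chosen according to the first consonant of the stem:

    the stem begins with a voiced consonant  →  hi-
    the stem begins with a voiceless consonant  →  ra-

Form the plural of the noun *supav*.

Since the first consonant of *supav* is /s/ (voiceless), it takes ra-, giving *rasupav*.

rasupav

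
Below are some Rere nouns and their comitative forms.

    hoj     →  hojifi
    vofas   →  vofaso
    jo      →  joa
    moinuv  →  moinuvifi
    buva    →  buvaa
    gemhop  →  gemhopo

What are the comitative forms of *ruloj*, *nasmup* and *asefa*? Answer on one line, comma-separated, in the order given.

rulojifi, nasmupo, asefaa

The pattern is voicing of the final sound: -o when the stem ends in a voiceless consonant (*vofas*, *gemhop*); -ifi when the stem ends in a voiced consonant (*hoj*, *moinuv*); -a when the stem ends in a vowel (*jo*, *buva*).
The final sound of *ruloj* is /j/, which is a voiced consonant, so the suffix is -ifi, giving *rulojifi*.
Since the final sound of *nasmup* is /p/ (a voiceless consonant), it takes -o, giving *nasmupo*.
The final sound of *asefa* is /a/, which is a vowel, so the suffix is -a, giving *asefaa*.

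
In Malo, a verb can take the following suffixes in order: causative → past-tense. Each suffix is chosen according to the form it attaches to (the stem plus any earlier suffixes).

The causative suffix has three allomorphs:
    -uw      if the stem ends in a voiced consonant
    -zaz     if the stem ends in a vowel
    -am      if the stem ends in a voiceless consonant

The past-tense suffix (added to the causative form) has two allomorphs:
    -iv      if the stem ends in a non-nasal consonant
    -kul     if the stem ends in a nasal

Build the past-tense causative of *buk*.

bukamkul

*buk*: final sound = /k/, a voiceless consonant → -am → *bukam*.
Since the final consonant of the causative form *bukam* is /m/ (a nasal), it takes -kul, giving *bukamkul*.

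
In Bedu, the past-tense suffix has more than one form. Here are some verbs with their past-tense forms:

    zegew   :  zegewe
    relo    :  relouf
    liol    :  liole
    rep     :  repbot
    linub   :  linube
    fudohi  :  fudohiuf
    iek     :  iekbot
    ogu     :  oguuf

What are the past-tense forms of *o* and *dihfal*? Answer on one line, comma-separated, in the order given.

ouf, dihfale

The pattern is voicing of the final sound: -bot when the stem ends in a voiceless consonant (*rep*, *iek*); -e when the stem ends in a voiced consonant (*zegew*, *liol*, *linub*); -uf when the stem ends in a vowel (*relo*, *fudohi*, *ogu*).
*o*: final sound = /o/, a vowel → -uf → *ouf*.
The final sound of *dihfal* is /l/, which is a voiced consonant, so the suffix is -e, giving *dihfale*.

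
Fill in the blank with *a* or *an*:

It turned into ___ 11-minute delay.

an

The indefinite article is chosen by the initial *sound* of the following word, not its spelling.
The number *11* is spoken "eleven", beginning with /ɪˈlɛvən/ — a vowel sound.
So the article is *an*: It turned into an 11-minute delay.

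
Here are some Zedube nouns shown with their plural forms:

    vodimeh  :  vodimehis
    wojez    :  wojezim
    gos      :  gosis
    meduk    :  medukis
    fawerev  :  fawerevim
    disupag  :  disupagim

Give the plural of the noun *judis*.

The pattern is voicing of the final consonant: -is when the stem ends in a voiceless consonant (*vodimeh*, *gos*, *meduk*); -im when the stem ends in a voiced consonant (*wojez*, *fawerev*, *disupag*).
Since the final consonant of *judis* is /s/ (voiceless), it takes -is, giving *judisis*.

judisis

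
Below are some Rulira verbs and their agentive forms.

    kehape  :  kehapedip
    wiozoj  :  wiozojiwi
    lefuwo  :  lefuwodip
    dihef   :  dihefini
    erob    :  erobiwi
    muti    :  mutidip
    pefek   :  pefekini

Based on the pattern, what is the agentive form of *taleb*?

talebiwi

Looking at the final sound of each stem: -ini when the stem ends in a voiceless consonant (*dihef*, *pefek*); -iwi when the stem ends in a voiced consonant (*wiozoj*, *erob*); -dip when the stem ends in a vowel (*kehape*, *lefuwo*, *muti*).
*taleb* — final sound /b/ (a voiced consonant) → -iwi → *talebiwi*.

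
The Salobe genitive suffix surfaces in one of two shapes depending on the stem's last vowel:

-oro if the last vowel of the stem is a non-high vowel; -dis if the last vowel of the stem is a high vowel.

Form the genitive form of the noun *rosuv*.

*rosuv*: last vowel = /u/, a high vowel → -dis → *rosuvdis*.

rosuvdis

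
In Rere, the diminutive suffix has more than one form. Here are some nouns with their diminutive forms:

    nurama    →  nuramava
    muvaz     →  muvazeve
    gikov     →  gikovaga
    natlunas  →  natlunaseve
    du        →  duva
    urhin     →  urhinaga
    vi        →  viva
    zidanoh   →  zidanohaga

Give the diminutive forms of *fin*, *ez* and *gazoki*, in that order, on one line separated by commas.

The pattern is sibilance of the final sound: -eve when the stem ends in a sibilant (*muvaz*, *natlunas*); -aga when the stem ends in a non-sibilant consonant (*gikov*, *urhin*, *zidanoh*); -va when the stem ends in a vowel (*nurama*, *du*, *vi*).
*fin* — final sound /n/ (a non-sibilant consonant) → -aga → *finaga*.
The final sound of *ez* is /z/, which is a sibilant, so the suffix is -eve, giving *ezeve*.
*gazoki*: final sound = /i/, a vowel → -va → *gazokiva*.

finaga, ezeve, gazokiva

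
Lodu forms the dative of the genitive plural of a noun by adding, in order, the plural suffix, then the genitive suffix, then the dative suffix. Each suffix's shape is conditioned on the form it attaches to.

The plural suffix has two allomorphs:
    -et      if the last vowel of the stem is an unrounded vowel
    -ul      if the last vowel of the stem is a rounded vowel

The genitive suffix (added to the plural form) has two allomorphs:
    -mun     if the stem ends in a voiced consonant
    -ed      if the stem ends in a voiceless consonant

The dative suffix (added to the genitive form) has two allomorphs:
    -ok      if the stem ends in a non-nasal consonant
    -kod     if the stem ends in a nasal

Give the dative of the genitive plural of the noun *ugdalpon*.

ugdalponulmunkod

*ugdalpon*: last vowel = /o/, a rounded vowel → -ul → *ugdalponul*.
Since the final consonant of the plural form *ugdalponul* is /l/ (voiced), it takes -mun, giving *ugdalponulmun*.
The genitive form *ugdalponulmun* — final consonant /n/ (a nasal) → -kod → *ugdalponulmunkod*.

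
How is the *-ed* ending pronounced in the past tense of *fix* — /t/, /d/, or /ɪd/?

/t/

The stem *fix* ends in a voiceless consonant other than /t/.
The -ed suffix is realized as /ɪd/ after /t, d/; as /t/ after other voiceless consonants; and as /d/ after other voiced sounds.
So -ed on *fix* is pronounced /t/.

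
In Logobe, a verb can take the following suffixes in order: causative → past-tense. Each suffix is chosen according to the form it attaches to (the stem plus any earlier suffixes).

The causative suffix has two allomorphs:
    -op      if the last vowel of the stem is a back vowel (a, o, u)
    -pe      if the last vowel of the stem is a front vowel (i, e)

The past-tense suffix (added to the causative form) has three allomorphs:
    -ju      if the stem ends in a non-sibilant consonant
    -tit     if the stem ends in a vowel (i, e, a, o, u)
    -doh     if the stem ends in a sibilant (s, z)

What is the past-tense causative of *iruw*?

iruwopju

Since the last vowel of *iruw* is /u/ (a back vowel), it takes -op, giving *iruwop*.
The causative form *iruwop* — final sound /p/ (a non-sibilant consonant) → -ju → *iruwopju*.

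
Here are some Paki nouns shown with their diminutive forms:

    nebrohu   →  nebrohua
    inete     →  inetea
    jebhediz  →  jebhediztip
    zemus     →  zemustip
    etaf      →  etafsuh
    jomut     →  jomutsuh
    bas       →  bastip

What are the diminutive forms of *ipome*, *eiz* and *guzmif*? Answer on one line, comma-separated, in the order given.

The alternation tracks the final sound of the stem — -tip when the stem ends in a sibilant (*jebhediz*, *zemus*, *bas*); -suh when the stem ends in a non-sibilant consonant (*etaf*, *jomut*); -a when the stem ends in a vowel (*nebrohu*, *inete*).
The final sound of *ipome* is /e/, which is a vowel, so the suffix is -a, giving *ipomea*.
*eiz* — final sound /z/ (a sibilant) → -tip → *eiztip*.
Since the final sound of *guzmif* is /f/ (a non-sibilant consonant), it takes -suh, giving *guzmifsuh*.

ipomea, eiztip, guzmifsuh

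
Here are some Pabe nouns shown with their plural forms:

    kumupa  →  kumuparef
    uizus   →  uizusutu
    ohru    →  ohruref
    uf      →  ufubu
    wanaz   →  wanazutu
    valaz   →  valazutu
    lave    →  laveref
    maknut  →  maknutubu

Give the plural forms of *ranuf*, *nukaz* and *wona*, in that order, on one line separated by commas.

ranufubu, nukazutu, wonaref

The suffix is conditioned by the final sound: -utu when the stem ends in a sibilant (*uizus*, *wanaz*, *valaz*); -ubu when the stem ends in a non-sibilant consonant (*uf*, *maknut*); -ref when the stem ends in a vowel (*kumupa*, *ohru*, *lave*).
*ranuf*: final sound = /f/, a non-sibilant consonant → -ubu → *ranufubu*.
*nukaz*: final sound = /z/, a sibilant → -utu → *nukazutu*.
Since the final sound of *wona* is /a/ (a vowel), it takes -ref, giving *wonaref*.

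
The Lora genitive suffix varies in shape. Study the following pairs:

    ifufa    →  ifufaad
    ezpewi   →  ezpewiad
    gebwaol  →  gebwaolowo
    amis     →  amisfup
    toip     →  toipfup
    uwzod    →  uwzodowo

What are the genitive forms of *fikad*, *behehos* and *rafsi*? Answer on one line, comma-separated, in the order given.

fikadowo, behehosfup, rafsiad

The pattern is voicing of the final sound: -fup when the stem ends in a voiceless consonant (*amis*, *toip*); -owo when the stem ends in a voiced consonant (*gebwaol*, *uwzod*); -ad when the stem ends in a vowel (*ifufa*, *ezpewi*).
*fikad*: final sound = /d/, a voiced consonant → -owo → *fikadowo*.
*behehos* — final sound /s/ (a voiceless consonant) → -fup → *behehosfup*.
*rafsi*: final sound = /i/, a vowel → -ad → *rafsiad*.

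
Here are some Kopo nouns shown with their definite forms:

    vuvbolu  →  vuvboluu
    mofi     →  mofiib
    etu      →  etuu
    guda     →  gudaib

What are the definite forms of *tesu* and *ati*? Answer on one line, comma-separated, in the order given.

The suffix is conditioned by the last vowel: -u when the last vowel of the stem is a rounded vowel (*vuvbolu*, *etu*); -ib when the last vowel of the stem is an unrounded vowel (*mofi*, *guda*).
Since the last vowel of *tesu* is /u/ (a rounded vowel), it takes -u, giving *tesuu*.
The last vowel of *ati* is /i/, which is an unrounded vowel, so the suffix is -ib, giving *atiib*.

tesuu, atiib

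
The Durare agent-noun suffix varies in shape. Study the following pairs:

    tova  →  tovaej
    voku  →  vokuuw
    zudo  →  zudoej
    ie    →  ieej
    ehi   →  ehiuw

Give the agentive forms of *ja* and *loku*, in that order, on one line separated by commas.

The suffix is conditioned by the last vowel: -uw when the last vowel of the stem is a high vowel (*voku*, *ehi*); -ej when the last vowel of the stem is a non-high vowel (*tova*, *zudo*, *ie*).
*ja* — last vowel /a/ (a non-high vowel) → -ej → *jaej*.
Since the last vowel of *loku* is /u/ (a high vowel), it takes -uw, giving *lokuuw*.

jaej, lokuuw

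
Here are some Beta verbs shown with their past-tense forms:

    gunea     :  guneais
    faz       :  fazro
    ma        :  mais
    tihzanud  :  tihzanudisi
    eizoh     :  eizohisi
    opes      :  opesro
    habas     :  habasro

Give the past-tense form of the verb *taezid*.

taezidisi

The pattern is sibilance of the final sound: -ro when the stem ends in a sibilant (*faz*, *opes*, *habas*); -isi when the stem ends in a non-sibilant consonant (*tihzanud*, *eizoh*); -is when the stem ends in a vowel (*gunea*, *ma*).
*taezid*: final sound = /d/, a non-sibilant consonant → -isi → *taezidisi*.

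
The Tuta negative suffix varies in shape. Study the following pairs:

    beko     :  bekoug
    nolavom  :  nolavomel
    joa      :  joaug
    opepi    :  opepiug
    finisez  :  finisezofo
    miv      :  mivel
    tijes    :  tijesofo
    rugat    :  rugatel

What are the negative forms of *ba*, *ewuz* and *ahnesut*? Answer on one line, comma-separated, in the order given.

The pattern is sibilance of the final sound: -ofo when the stem ends in a sibilant (*finisez*, *tijes*); -el when the stem ends in a non-sibilant consonant (*nolavom*, *miv*, *rugat*); -ug when the stem ends in a vowel (*beko*, *joa*, *opepi*).
The final sound of *ba* is /a/, which is a vowel, so the suffix is -ug, giving *baug*.
Since the final sound of *ewuz* is /z/ (a sibilant), it takes -ofo, giving *ewuzofo*.
Since the final sound of *ahnesut* is /t/ (a non-sibilant consonant), it takes -el, giving *ahnesutel*.

baug, ewuzofo, ahnesutel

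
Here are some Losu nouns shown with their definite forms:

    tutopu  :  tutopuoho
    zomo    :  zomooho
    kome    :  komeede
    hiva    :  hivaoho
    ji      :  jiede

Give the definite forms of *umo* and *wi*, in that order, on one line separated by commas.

Looking at the last vowel of each stem: -ede when the last vowel of the stem is a front vowel (*kome*, *ji*); -oho when the last vowel of the stem is a back vowel (*tutopu*, *zomo*, *hiva*).
*umo*: last vowel = /o/, a back vowel → -oho → *umooho*.
*wi*: last vowel = /i/, a front vowel → -ede → *wiede*.

umooho, wiede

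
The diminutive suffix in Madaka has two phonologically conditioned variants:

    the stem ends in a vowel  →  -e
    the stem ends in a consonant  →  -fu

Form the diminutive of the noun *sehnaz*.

sehnazfu

*sehnaz* — final sound /z/ (a consonant) → -fu → *sehnazfu*.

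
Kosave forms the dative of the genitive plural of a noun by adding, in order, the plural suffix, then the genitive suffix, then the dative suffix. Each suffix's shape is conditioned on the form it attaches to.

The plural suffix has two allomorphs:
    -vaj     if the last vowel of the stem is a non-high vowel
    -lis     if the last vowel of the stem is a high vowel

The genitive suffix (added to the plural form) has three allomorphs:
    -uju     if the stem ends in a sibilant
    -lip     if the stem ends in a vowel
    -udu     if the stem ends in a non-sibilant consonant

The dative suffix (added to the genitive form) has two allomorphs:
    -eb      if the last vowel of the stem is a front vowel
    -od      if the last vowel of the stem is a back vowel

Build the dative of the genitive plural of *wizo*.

wizovajuduod

*wizo*: last vowel = /o/, a non-high vowel → -vaj → *wizovaj*.
Since the final sound of the plural form *wizovaj* is /j/ (a non-sibilant consonant), it takes -udu, giving *wizovajudu*.
The last vowel of the genitive form *wizovajudu* is /u/, which is a back vowel, so the dative suffix is -od, giving *wizovajuduod*.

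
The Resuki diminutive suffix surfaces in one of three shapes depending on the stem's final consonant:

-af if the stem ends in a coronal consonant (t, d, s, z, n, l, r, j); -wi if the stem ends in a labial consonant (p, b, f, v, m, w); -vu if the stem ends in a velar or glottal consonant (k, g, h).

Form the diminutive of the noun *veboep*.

*veboep* — final consonant /p/ (labial) → -wi → *veboepwi*.

veboepwi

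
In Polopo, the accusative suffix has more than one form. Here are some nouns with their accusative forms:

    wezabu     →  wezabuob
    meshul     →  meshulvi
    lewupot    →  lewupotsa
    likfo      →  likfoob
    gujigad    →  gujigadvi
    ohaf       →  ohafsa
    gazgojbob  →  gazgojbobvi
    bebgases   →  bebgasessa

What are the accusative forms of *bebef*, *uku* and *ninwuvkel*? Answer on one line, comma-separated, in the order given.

The alternation tracks the final sound of the stem — -sa when the stem ends in a voiceless consonant (*lewupot*, *ohaf*, *bebgases*); -vi when the stem ends in a voiced consonant (*meshul*, *gujigad*, *gazgojbob*); -ob when the stem ends in a vowel (*wezabu*, *likfo*).
The final sound of *bebef* is /f/, which is a voiceless consonant, so the suffix is -sa, giving *bebefsa*.
*uku* — final sound /u/ (a vowel) → -ob → *ukuob*.
Since the final sound of *ninwuvkel* is /l/ (a voiced consonant), it takes -vi, giving *ninwuvkelvi*.

bebefsa, ukuob, ninwuvkelvi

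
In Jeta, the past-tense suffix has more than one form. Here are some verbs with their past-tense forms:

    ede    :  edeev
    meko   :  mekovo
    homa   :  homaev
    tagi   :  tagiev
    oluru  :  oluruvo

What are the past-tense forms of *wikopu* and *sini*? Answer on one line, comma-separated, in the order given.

The suffix is conditioned by the last vowel: -vo when the last vowel of the stem is a rounded vowel (*meko*, *oluru*); -ev when the last vowel of the stem is an unrounded vowel (*ede*, *homa*, *tagi*).
*wikopu*: last vowel = /u/, a rounded vowel → -vo → *wikopuvo*.
Since the last vowel of *sini* is /i/ (an unrounded vowel), it takes -ev, giving *siniev*.

wikopuvo, siniev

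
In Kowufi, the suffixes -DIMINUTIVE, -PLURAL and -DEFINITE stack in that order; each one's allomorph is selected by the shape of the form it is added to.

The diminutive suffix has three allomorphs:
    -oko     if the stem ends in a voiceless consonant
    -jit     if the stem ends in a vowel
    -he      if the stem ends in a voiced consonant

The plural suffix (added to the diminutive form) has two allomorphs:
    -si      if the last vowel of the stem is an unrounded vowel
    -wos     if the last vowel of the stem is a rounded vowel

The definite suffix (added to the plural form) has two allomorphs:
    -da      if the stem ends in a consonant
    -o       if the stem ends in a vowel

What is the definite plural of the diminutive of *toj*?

Since the final sound of *toj* is /j/ (a voiced consonant), it takes -he, giving *tojhe*.
Since the last vowel of the diminutive form *tojhe* is /e/ (an unrounded vowel), it takes -si, giving *tojhesi*.
The plural form *tojhesi*: final sound = /i/, a vowel → -o → *tojhesio*.

tojhesio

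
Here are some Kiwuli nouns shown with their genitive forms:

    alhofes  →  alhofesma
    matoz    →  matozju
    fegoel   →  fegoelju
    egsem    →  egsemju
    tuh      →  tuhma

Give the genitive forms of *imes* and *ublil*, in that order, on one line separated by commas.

imesma, ublilju

The alternation tracks the final consonant of the stem — -ma when the stem ends in a voiceless consonant (*alhofes*, *tuh*); -ju when the stem ends in a voiced consonant (*matoz*, *fegoel*, *egsem*).
*imes*: final consonant = /s/, voiceless → -ma → *imesma*.
*ublil* — final consonant /l/ (voiced) → -ju → *ublilju*.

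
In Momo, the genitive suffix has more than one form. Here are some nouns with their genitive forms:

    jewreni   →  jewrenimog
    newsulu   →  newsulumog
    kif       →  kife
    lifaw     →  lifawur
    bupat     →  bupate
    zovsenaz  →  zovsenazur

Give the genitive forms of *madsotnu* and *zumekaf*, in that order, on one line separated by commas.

madsotnumog, zumekafe

The suffix is conditioned by the final sound: -e when the stem ends in a voiceless consonant (*kif*, *bupat*); -ur when the stem ends in a voiced consonant (*lifaw*, *zovsenaz*); -mog when the stem ends in a vowel (*jewreni*, *newsulu*).
The final sound of *madsotnu* is /u/, which is a vowel, so the suffix is -mog, giving *madsotnumog*.
*zumekaf* — final sound /f/ (a voiceless consonant) → -e → *zumekafe*.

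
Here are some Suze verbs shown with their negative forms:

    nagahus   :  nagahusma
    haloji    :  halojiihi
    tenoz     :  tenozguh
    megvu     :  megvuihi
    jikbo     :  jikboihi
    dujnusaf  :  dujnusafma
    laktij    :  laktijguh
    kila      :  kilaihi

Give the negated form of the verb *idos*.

idosma

The pattern is voicing of the final sound: -ma when the stem ends in a voiceless consonant (*nagahus*, *dujnusaf*); -guh when the stem ends in a voiced consonant (*tenoz*, *laktij*); -ihi when the stem ends in a vowel (*haloji*, *megvu*, *jikbo*, *kila*).
*idos* — final sound /s/ (a voiceless consonant) → -ma → *idosma*.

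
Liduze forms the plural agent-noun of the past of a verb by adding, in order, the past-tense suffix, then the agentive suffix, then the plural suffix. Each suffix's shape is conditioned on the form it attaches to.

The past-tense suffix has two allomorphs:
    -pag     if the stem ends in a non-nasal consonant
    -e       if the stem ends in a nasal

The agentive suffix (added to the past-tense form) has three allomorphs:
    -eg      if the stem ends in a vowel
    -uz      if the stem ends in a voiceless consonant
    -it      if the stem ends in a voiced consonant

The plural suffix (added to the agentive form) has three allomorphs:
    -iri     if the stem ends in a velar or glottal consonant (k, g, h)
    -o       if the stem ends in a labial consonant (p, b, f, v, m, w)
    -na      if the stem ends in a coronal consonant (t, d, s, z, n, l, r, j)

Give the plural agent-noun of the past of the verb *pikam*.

pikameegiri

Since the final consonant of *pikam* is /m/ (a nasal), it takes -e, giving *pikame*.
The final sound of the past-tense form *pikame* is /e/, which is a vowel, so the agentive suffix is -eg, giving *pikameeg*.
Since the final consonant of the agentive form *pikameeg* is /g/ (velar/glottal), it takes -iri, giving *pikameegiri*.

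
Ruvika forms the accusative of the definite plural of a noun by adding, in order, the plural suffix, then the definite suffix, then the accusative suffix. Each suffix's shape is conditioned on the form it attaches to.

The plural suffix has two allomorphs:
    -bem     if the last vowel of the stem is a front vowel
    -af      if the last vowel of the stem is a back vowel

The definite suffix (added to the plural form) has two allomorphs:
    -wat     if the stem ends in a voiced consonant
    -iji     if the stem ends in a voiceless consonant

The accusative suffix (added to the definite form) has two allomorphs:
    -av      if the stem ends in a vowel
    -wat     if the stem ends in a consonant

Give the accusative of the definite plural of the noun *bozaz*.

bozazafijiav

*bozaz* — last vowel /a/ (a back vowel) → -af → *bozazaf*.
The final consonant of the plural form *bozazaf* is /f/, which is voiceless, so the definite suffix is -iji, giving *bozazafiji*.
The definite form *bozazafiji* — final sound /i/ (a vowel) → -av → *bozazafijiav*.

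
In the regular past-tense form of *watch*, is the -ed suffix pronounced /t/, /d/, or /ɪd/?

/t/

The stem *watch* ends in a voiceless consonant other than /t/.
The -ed suffix is realized as /ɪd/ after /t, d/; as /t/ after other voiceless consonants; and as /d/ after other voiced sounds.
So -ed on *watch* is pronounced /t/.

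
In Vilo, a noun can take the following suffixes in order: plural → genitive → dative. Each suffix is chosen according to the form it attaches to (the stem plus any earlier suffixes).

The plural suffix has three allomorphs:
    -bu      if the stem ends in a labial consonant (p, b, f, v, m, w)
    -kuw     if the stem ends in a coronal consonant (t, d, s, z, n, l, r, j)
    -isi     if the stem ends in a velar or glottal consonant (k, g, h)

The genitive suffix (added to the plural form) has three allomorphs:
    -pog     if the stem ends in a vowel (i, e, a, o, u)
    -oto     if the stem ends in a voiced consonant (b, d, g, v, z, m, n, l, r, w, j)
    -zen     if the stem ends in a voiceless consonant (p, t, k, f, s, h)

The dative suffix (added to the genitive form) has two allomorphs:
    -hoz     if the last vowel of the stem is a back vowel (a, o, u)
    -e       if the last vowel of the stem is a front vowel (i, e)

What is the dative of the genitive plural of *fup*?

fupbupoghoz

*fup* — final consonant /p/ (labial) → -bu → *fupbu*.
The plural form *fupbu* — final sound /u/ (a vowel) → -pog → *fupbupog*.
Since the last vowel of the genitive form *fupbupog* is /o/ (a back vowel), it takes -hoz, giving *fupbupoghoz*.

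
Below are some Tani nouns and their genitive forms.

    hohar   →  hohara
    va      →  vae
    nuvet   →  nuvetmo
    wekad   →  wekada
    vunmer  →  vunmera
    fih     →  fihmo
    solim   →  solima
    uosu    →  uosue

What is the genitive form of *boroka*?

The alternation tracks the final sound of the stem — -mo when the stem ends in a voiceless consonant (*nuvet*, *fih*); -a when the stem ends in a voiced consonant (*hohar*, *wekad*, *vunmer*, *solim*); -e when the stem ends in a vowel (*va*, *uosu*).
*boroka* — final sound /a/ (a vowel) → -e → *borokae*.

borokae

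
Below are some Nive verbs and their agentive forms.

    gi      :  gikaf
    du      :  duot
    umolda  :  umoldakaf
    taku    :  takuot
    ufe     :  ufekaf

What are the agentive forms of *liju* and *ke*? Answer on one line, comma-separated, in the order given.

The alternation tracks the last vowel of the stem — -ot when the last vowel of the stem is a rounded vowel (*du*, *taku*); -kaf when the last vowel of the stem is an unrounded vowel (*gi*, *umolda*, *ufe*).
*liju* — last vowel /u/ (a rounded vowel) → -ot → *lijuot*.
The last vowel of *ke* is /e/, which is an unrounded vowel, so the suffix is -kaf, giving *kekaf*.

lijuot, kekaf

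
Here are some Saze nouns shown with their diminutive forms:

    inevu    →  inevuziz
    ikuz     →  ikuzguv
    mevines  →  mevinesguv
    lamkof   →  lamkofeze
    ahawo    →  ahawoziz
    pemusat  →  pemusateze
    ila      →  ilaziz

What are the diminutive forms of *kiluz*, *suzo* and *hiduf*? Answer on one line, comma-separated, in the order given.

The alternation tracks the final sound of the stem — -guv when the stem ends in a sibilant (*ikuz*, *mevines*); -eze when the stem ends in a non-sibilant consonant (*lamkof*, *pemusat*); -ziz when the stem ends in a vowel (*inevu*, *ahawo*, *ila*).
Since the final sound of *kiluz* is /z/ (a sibilant), it takes -guv, giving *kiluzguv*.
The final sound of *suzo* is /o/, which is a vowel, so the suffix is -ziz, giving *suzoziz*.
The final sound of *hiduf* is /f/, which is a non-sibilant consonant, so the suffix is -eze, giving *hidufeze*.

kiluzguv, suzoziz, hidufeze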